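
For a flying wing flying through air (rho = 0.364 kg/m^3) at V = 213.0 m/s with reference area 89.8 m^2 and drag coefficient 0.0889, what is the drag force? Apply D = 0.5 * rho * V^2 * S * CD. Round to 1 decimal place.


Step 1: Dynamic pressure q = 0.5 * 0.364 * 213.0^2 = 8257.158 Pa
Step 2: Drag D = q * S * CD = 8257.158 * 89.8 * 0.0889
Step 3: D = 65918.7 N

65918.7


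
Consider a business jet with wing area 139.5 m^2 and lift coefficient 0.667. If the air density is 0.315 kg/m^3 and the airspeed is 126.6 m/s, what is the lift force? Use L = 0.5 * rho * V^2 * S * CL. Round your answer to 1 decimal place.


Step 1: Calculate dynamic pressure q = 0.5 * 0.315 * 126.6^2 = 0.5 * 0.315 * 16027.56 = 2524.3407 Pa
Step 2: Multiply by wing area and lift coefficient: L = 2524.3407 * 139.5 * 0.667
Step 3: L = 352145.5276 * 0.667 = 234881.1 N

234881.1


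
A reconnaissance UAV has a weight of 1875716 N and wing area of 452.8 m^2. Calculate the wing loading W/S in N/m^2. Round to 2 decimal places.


Step 1: Wing loading = W / S = 1875716 / 452.8
Step 2: Wing loading = 4142.48 N/m^2

4142.48


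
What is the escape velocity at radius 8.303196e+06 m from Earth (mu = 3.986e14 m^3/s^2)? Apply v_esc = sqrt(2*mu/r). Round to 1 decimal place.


Step 1: 2*mu/r = 2 * 3.986e14 / 8.303196e+06 = 96011222.6665
Step 2: v_esc = sqrt(96011222.6665) = 9798.5 m/s

9798.5


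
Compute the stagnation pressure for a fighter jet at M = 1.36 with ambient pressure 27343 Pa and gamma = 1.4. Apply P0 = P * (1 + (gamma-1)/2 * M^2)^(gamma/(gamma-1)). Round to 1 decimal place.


Step 1: (gamma-1)/2 * M^2 = 0.2 * 1.8496 = 0.36992
Step 2: 1 + 0.36992 = 1.36992
Step 3: Exponent gamma/(gamma-1) = 3.5
Step 4: P0 = 27343 * 1.36992^3.5 = 82277.2 Pa

82277.2


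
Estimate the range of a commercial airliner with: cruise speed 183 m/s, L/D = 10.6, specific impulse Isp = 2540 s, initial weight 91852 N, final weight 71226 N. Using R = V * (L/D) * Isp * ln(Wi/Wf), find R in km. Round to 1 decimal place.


Step 1: Coefficient = V * (L/D) * Isp = 183 * 10.6 * 2540 = 4927092.0 m
Step 2: Wi/Wf = 91852 / 71226 = 1.289585
Step 3: ln(1.289585) = 0.254321
Step 4: R = 4927092.0 * 0.254321 = 1253061.3 m = 1253.1 km

1253.1


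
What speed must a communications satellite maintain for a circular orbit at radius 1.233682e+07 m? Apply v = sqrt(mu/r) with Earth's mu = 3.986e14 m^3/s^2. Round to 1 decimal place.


Step 1: mu / r = 3.986e14 / 1.233682e+07 = 32309784.8554
Step 2: v = sqrt(32309784.8554) = 5684.2 m/s

5684.2


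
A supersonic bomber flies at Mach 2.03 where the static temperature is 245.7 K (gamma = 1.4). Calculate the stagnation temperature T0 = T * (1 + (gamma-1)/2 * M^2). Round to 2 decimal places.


Step 1: (gamma-1)/2 = 0.2
Step 2: M^2 = 4.1209
Step 3: 1 + 0.2 * 4.1209 = 1.82418
Step 4: T0 = 245.7 * 1.82418 = 448.20 K

448.20


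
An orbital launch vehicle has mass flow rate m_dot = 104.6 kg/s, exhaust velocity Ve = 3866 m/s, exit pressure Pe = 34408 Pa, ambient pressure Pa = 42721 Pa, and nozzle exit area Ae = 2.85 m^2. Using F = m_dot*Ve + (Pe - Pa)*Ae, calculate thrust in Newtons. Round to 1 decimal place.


Step 1: Momentum thrust = m_dot * Ve = 104.6 * 3866 = 404383.6 N
Step 2: Pressure thrust = (Pe - Pa) * Ae = (34408 - 42721) * 2.85 = -23692.05 N
Step 3: Total thrust F = 404383.6 + -23692.05 = 380691.6 N

380691.6


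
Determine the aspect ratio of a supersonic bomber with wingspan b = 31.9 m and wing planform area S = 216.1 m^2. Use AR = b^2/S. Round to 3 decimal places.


Step 1: b^2 = 31.9^2 = 1017.61
Step 2: AR = 1017.61 / 216.1 = 4.709

4.709


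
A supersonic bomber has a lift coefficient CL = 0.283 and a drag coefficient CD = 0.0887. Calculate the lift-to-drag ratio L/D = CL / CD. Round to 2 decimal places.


Step 1: L/D = CL / CD = 0.283 / 0.0887
Step 2: L/D = 3.19

3.19


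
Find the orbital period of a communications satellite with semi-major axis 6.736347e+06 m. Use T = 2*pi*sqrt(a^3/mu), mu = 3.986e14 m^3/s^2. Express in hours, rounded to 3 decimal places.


Step 1: a^3 / mu = 3.056845e+20 / 3.986e14 = 7.668953e+05
Step 2: sqrt(7.668953e+05) = 875.7256 s
Step 3: T = 2*pi * 875.7256 = 5502.35 s
Step 4: T in hours = 5502.35 / 3600 = 1.528 hours

1.528


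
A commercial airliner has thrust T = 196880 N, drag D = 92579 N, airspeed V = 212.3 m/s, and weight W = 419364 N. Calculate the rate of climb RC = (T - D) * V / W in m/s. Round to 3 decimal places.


Step 1: Excess thrust = T - D = 196880 - 92579 = 104301 N
Step 2: Excess power = 104301 * 212.3 = 22143102.3 W
Step 3: RC = 22143102.3 / 419364 = 52.802 m/s

52.802


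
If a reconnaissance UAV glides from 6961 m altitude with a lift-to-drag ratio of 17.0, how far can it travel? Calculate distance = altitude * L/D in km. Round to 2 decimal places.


Step 1: Glide distance = altitude * L/D = 6961 * 17.0 = 118337.0 m
Step 2: Convert to km: 118337.0 / 1000 = 118.34 km

118.34


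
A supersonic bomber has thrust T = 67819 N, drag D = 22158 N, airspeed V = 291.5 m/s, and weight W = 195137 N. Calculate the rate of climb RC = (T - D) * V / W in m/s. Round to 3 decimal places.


Step 1: Excess thrust = T - D = 67819 - 22158 = 45661 N
Step 2: Excess power = 45661 * 291.5 = 13310181.5 W
Step 3: RC = 13310181.5 / 195137 = 68.209 m/s

68.209


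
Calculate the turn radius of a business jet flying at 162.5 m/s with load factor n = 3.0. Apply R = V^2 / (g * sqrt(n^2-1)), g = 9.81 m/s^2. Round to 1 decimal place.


Step 1: V^2 = 162.5^2 = 26406.25
Step 2: n^2 - 1 = 3.0^2 - 1 = 8.0
Step 3: sqrt(8.0) = 2.828427
Step 4: R = 26406.25 / (9.81 * 2.828427) = 951.7 m

951.7


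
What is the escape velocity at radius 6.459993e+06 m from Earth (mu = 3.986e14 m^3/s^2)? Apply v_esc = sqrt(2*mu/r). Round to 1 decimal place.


Step 1: 2*mu/r = 2 * 3.986e14 / 6.459993e+06 = 123405706.4768
Step 2: v_esc = sqrt(123405706.4768) = 11108.8 m/s

11108.8


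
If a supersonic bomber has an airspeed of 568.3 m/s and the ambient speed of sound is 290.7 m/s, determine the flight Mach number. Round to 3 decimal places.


Step 1: M = V / a = 568.3 / 290.7
Step 2: M = 1.955

1.955


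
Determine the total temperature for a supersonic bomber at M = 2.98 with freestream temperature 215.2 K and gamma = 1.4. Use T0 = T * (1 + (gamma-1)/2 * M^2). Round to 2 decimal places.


Step 1: (gamma-1)/2 = 0.2
Step 2: M^2 = 8.8804
Step 3: 1 + 0.2 * 8.8804 = 2.77608
Step 4: T0 = 215.2 * 2.77608 = 597.41 K

597.41


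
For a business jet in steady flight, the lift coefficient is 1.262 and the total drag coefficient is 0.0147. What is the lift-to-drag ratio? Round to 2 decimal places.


Step 1: L/D = CL / CD = 1.262 / 0.0147
Step 2: L/D = 85.85

85.85


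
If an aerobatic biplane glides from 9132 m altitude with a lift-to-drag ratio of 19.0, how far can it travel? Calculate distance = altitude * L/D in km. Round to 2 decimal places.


Step 1: Glide distance = altitude * L/D = 9132 * 19.0 = 173508.0 m
Step 2: Convert to km: 173508.0 / 1000 = 173.51 km

173.51


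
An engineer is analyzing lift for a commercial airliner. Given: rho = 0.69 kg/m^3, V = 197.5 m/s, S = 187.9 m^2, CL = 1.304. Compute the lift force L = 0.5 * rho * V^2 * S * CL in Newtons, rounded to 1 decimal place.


Step 1: Calculate dynamic pressure q = 0.5 * 0.69 * 197.5^2 = 0.5 * 0.69 * 39006.25 = 13457.1562 Pa
Step 2: Multiply by wing area and lift coefficient: L = 13457.1562 * 187.9 * 1.304
Step 3: L = 2528599.6594 * 1.304 = 3297294.0 N

3297294.0


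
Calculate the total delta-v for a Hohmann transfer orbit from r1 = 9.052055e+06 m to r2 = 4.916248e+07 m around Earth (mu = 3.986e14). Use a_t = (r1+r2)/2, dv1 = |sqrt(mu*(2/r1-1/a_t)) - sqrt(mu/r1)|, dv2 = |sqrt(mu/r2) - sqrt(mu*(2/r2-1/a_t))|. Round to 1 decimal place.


Step 1: Transfer semi-major axis a_t = (9.052055e+06 + 4.916248e+07) / 2 = 2.910727e+07 m
Step 2: v1 (circular at r1) = sqrt(mu/r1) = 6635.83 m/s
Step 3: v_t1 = sqrt(mu*(2/r1 - 1/a_t)) = 8624.05 m/s
Step 4: dv1 = |8624.05 - 6635.83| = 1988.22 m/s
Step 5: v2 (circular at r2) = 2847.42 m/s, v_t2 = 1587.91 m/s
Step 6: dv2 = |2847.42 - 1587.91| = 1259.52 m/s
Step 7: Total delta-v = 1988.22 + 1259.52 = 3247.7 m/s

3247.7


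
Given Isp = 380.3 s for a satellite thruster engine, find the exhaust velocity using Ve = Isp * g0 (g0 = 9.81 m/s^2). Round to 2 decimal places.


Step 1: Ve = Isp * g0 = 380.3 * 9.81
Step 2: Ve = 3730.74 m/s

3730.74


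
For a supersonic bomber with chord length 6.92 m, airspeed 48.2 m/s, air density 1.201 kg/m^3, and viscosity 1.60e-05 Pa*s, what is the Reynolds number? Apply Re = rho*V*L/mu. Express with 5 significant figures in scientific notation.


Step 1: Numerator = rho * V * L = 1.201 * 48.2 * 6.92 = 400.586344
Step 2: Re = 400.586344 / 1.60e-05
Step 3: Re = 2.5037e+07

2.5037e+07


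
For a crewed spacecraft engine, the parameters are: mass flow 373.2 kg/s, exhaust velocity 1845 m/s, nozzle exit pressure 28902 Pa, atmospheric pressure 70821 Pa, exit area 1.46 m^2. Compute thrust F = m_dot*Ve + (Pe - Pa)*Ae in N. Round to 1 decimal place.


Step 1: Momentum thrust = m_dot * Ve = 373.2 * 1845 = 688554.0 N
Step 2: Pressure thrust = (Pe - Pa) * Ae = (28902 - 70821) * 1.46 = -61201.74 N
Step 3: Total thrust F = 688554.0 + -61201.74 = 627352.3 N

627352.3


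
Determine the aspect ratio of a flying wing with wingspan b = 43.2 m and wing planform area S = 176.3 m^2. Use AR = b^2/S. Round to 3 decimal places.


Step 1: b^2 = 43.2^2 = 1866.24
Step 2: AR = 1866.24 / 176.3 = 10.586

10.586


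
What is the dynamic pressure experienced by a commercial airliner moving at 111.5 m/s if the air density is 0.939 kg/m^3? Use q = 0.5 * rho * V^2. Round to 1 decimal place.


Step 1: V^2 = 111.5^2 = 12432.25
Step 2: q = 0.5 * 0.939 * 12432.25
Step 3: q = 5836.9 Pa

5836.9


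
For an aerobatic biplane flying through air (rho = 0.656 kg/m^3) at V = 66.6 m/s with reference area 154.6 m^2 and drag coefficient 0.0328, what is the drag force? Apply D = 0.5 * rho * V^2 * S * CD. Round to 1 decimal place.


Step 1: Dynamic pressure q = 0.5 * 0.656 * 66.6^2 = 1454.8637 Pa
Step 2: Drag D = q * S * CD = 1454.8637 * 154.6 * 0.0328
Step 3: D = 7377.4 N

7377.4


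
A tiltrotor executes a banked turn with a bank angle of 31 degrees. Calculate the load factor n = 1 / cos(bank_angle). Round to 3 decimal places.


Step 1: Convert 31 degrees to radians = 0.541052
Step 2: cos(31 deg) = 0.857167
Step 3: n = 1 / 0.857167 = 1.167

1.167


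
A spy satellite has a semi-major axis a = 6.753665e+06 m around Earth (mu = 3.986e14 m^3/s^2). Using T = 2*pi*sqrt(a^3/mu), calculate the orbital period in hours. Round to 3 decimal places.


Step 1: a^3 / mu = 3.080481e+20 / 3.986e14 = 7.728252e+05
Step 2: sqrt(7.728252e+05) = 879.1047 s
Step 3: T = 2*pi * 879.1047 = 5523.58 s
Step 4: T in hours = 5523.58 / 3600 = 1.534 hours

1.534


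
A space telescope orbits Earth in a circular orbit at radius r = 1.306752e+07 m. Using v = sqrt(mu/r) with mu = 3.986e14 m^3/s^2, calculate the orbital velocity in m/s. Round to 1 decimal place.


Step 1: mu / r = 3.986e14 / 1.306752e+07 = 30503110.001
Step 2: v = sqrt(30503110.001) = 5523.0 m/s

5523.0


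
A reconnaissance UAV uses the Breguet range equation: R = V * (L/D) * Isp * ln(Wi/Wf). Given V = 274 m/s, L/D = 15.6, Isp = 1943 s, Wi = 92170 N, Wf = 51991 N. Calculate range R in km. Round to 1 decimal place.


Step 1: Coefficient = V * (L/D) * Isp = 274 * 15.6 * 1943 = 8305159.2 m
Step 2: Wi/Wf = 92170 / 51991 = 1.772807
Step 3: ln(1.772807) = 0.572564
Step 4: R = 8305159.2 * 0.572564 = 4755235.8 m = 4755.2 km

4755.2


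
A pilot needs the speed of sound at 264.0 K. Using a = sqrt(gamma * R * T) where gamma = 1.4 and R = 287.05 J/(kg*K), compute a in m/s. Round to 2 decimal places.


Step 1: gamma * R * T = 1.4 * 287.05 * 264.0 = 106093.68
Step 2: a = sqrt(106093.68) = 325.72 m/s

325.72


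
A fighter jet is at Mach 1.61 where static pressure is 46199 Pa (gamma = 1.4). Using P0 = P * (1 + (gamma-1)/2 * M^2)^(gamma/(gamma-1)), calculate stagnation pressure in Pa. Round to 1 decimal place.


Step 1: (gamma-1)/2 * M^2 = 0.2 * 2.5921 = 0.51842
Step 2: 1 + 0.51842 = 1.51842
Step 3: Exponent gamma/(gamma-1) = 3.5
Step 4: P0 = 46199 * 1.51842^3.5 = 199298.6 Pa

199298.6


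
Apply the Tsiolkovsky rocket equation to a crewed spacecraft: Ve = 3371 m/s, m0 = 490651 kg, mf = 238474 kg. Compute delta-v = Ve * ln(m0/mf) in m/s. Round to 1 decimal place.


Step 1: Mass ratio m0/mf = 490651 / 238474 = 2.057461
Step 2: ln(2.057461) = 0.721473
Step 3: delta-v = 3371 * 0.721473 = 2432.1 m/s

2432.1


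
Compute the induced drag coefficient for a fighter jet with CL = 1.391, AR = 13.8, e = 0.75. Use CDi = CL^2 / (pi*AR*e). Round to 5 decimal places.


Step 1: CL^2 = 1.391^2 = 1.934881
Step 2: pi * AR * e = 3.14159 * 13.8 * 0.75 = 32.515484
Step 3: CDi = 1.934881 / 32.515484 = 0.05951

0.05951


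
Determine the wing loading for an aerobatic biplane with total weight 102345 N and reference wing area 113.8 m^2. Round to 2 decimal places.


Step 1: Wing loading = W / S = 102345 / 113.8
Step 2: Wing loading = 899.34 N/m^2

899.34


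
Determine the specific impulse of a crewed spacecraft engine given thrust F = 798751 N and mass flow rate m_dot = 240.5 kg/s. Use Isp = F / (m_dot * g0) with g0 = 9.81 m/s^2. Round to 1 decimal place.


Step 1: m_dot * g0 = 240.5 * 9.81 = 2359.31
Step 2: Isp = 798751 / 2359.31 = 338.6 s

338.6


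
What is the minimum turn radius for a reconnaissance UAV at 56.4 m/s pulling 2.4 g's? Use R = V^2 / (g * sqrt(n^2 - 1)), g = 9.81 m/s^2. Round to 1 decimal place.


Step 1: V^2 = 56.4^2 = 3180.96
Step 2: n^2 - 1 = 2.4^2 - 1 = 4.76
Step 3: sqrt(4.76) = 2.181742
Step 4: R = 3180.96 / (9.81 * 2.181742) = 148.6 m

148.6


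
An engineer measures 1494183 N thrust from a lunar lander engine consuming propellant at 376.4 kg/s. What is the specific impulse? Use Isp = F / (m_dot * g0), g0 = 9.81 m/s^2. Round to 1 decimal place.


Step 1: m_dot * g0 = 376.4 * 9.81 = 3692.48
Step 2: Isp = 1494183 / 3692.48 = 404.7 s

404.7


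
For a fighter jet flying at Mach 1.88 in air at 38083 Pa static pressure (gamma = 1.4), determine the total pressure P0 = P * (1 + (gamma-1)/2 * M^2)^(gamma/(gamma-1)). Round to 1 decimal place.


Step 1: (gamma-1)/2 * M^2 = 0.2 * 3.5344 = 0.70688
Step 2: 1 + 0.70688 = 1.70688
Step 3: Exponent gamma/(gamma-1) = 3.5
Step 4: P0 = 38083 * 1.70688^3.5 = 247423.9 Pa

247423.9


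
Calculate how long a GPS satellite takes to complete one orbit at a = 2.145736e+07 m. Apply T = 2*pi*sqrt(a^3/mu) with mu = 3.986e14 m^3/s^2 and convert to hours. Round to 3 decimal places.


Step 1: a^3 / mu = 9.879361e+21 / 3.986e14 = 2.478515e+07
Step 2: sqrt(2.478515e+07) = 4978.4687 s
Step 3: T = 2*pi * 4978.4687 = 31280.64 s
Step 4: T in hours = 31280.64 / 3600 = 8.689 hours

8.689


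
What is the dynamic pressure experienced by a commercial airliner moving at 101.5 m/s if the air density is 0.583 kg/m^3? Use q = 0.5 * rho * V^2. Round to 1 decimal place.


Step 1: V^2 = 101.5^2 = 10302.25
Step 2: q = 0.5 * 0.583 * 10302.25
Step 3: q = 3003.1 Pa

3003.1


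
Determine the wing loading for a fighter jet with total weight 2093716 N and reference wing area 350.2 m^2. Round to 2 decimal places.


Step 1: Wing loading = W / S = 2093716 / 350.2
Step 2: Wing loading = 5978.63 N/m^2

5978.63


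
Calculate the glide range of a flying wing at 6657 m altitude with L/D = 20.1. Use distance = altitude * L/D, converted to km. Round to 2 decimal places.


Step 1: Glide distance = altitude * L/D = 6657 * 20.1 = 133805.7 m
Step 2: Convert to km: 133805.7 / 1000 = 133.81 km

133.81


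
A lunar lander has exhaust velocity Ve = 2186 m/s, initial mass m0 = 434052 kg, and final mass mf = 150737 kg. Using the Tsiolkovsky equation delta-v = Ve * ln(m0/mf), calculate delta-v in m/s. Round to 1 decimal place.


Step 1: Mass ratio m0/mf = 434052 / 150737 = 2.879532
Step 2: ln(2.879532) = 1.057628
Step 3: delta-v = 2186 * 1.057628 = 2312.0 m/s

2312.0


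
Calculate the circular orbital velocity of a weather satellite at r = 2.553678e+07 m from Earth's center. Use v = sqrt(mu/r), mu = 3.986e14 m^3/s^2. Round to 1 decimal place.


Step 1: mu / r = 3.986e14 / 2.553678e+07 = 15608859.0652
Step 2: v = sqrt(15608859.0652) = 3950.8 m/s

3950.8


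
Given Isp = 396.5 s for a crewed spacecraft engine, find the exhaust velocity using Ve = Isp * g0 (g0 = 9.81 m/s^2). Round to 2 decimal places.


Step 1: Ve = Isp * g0 = 396.5 * 9.81
Step 2: Ve = 3889.67 m/s

3889.67


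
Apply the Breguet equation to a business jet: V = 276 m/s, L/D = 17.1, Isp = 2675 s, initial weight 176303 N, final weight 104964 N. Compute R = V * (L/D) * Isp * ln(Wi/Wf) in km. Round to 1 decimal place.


Step 1: Coefficient = V * (L/D) * Isp = 276 * 17.1 * 2675 = 12624930.0 m
Step 2: Wi/Wf = 176303 / 104964 = 1.679652
Step 3: ln(1.679652) = 0.518587
Step 4: R = 12624930.0 * 0.518587 = 6547120.4 m = 6547.1 km

6547.1


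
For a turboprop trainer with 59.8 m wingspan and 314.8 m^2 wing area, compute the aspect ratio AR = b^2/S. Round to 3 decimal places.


Step 1: b^2 = 59.8^2 = 3576.04
Step 2: AR = 3576.04 / 314.8 = 11.360

11.360


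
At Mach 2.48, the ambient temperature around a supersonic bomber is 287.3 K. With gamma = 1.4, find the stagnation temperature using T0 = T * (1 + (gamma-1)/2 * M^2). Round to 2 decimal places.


Step 1: (gamma-1)/2 = 0.2
Step 2: M^2 = 6.1504
Step 3: 1 + 0.2 * 6.1504 = 2.23008
Step 4: T0 = 287.3 * 2.23008 = 640.70 K

640.70


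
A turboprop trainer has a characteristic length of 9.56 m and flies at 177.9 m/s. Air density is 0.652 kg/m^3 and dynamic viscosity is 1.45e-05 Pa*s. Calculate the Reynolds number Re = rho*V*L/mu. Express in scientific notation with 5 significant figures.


Step 1: Numerator = rho * V * L = 0.652 * 177.9 * 9.56 = 1108.872048
Step 2: Re = 1108.872048 / 1.45e-05
Step 3: Re = 7.6474e+07

7.6474e+07


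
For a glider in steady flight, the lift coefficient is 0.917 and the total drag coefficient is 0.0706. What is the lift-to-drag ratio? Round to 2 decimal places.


Step 1: L/D = CL / CD = 0.917 / 0.0706
Step 2: L/D = 12.99

12.99


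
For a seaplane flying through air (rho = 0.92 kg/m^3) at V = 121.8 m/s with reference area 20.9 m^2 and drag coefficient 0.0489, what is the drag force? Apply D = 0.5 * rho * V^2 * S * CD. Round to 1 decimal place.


Step 1: Dynamic pressure q = 0.5 * 0.92 * 121.8^2 = 6824.2104 Pa
Step 2: Drag D = q * S * CD = 6824.2104 * 20.9 * 0.0489
Step 3: D = 6974.4 N

6974.4


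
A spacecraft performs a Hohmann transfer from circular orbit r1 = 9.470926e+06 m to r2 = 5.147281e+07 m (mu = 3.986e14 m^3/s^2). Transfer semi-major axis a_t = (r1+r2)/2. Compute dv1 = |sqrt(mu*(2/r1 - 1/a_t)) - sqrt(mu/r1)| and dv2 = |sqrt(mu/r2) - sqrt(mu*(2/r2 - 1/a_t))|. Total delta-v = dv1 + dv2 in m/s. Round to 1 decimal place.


Step 1: Transfer semi-major axis a_t = (9.470926e+06 + 5.147281e+07) / 2 = 3.047187e+07 m
Step 2: v1 (circular at r1) = sqrt(mu/r1) = 6487.43 m/s
Step 3: v_t1 = sqrt(mu*(2/r1 - 1/a_t)) = 8431.64 m/s
Step 4: dv1 = |8431.64 - 6487.43| = 1944.21 m/s
Step 5: v2 (circular at r2) = 2782.79 m/s, v_t2 = 1551.41 m/s
Step 6: dv2 = |2782.79 - 1551.41| = 1231.38 m/s
Step 7: Total delta-v = 1944.21 + 1231.38 = 3175.6 m/s

3175.6


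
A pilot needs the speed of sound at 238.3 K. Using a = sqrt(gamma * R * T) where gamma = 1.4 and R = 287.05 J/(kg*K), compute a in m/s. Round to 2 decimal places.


Step 1: gamma * R * T = 1.4 * 287.05 * 238.3 = 95765.621
Step 2: a = sqrt(95765.621) = 309.46 m/s

309.46


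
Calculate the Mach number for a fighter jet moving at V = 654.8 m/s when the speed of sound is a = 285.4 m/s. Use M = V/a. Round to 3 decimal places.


Step 1: M = V / a = 654.8 / 285.4
Step 2: M = 2.294

2.294


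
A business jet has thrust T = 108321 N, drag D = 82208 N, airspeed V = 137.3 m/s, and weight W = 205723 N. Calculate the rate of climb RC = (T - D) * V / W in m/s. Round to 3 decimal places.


Step 1: Excess thrust = T - D = 108321 - 82208 = 26113 N
Step 2: Excess power = 26113 * 137.3 = 3585314.9 W
Step 3: RC = 3585314.9 / 205723 = 17.428 m/s

17.428


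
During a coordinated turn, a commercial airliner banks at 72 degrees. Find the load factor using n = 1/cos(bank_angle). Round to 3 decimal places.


Step 1: Convert 72 degrees to radians = 1.256637
Step 2: cos(72 deg) = 0.309017
Step 3: n = 1 / 0.309017 = 3.236

3.236


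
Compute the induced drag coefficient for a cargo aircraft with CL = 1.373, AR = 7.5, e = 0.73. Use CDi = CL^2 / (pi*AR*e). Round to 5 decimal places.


Step 1: CL^2 = 1.373^2 = 1.885129
Step 2: pi * AR * e = 3.14159 * 7.5 * 0.73 = 17.20022
Step 3: CDi = 1.885129 / 17.20022 = 0.10960

0.10960


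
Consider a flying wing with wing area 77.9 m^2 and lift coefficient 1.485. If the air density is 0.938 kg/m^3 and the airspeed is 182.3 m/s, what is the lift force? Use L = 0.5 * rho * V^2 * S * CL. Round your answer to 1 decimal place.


Step 1: Calculate dynamic pressure q = 0.5 * 0.938 * 182.3^2 = 0.5 * 0.938 * 33233.29 = 15586.413 Pa
Step 2: Multiply by wing area and lift coefficient: L = 15586.413 * 77.9 * 1.485
Step 3: L = 1214181.5735 * 1.485 = 1803059.6 N

1803059.6


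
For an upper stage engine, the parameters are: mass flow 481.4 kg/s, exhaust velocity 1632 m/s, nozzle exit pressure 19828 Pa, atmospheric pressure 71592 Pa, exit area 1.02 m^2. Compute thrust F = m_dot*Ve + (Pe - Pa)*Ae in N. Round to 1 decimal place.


Step 1: Momentum thrust = m_dot * Ve = 481.4 * 1632 = 785644.8 N
Step 2: Pressure thrust = (Pe - Pa) * Ae = (19828 - 71592) * 1.02 = -52799.28 N
Step 3: Total thrust F = 785644.8 + -52799.28 = 732845.5 N

732845.5


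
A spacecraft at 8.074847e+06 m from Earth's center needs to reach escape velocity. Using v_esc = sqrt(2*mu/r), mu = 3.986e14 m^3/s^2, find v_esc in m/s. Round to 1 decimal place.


Step 1: 2*mu/r = 2 * 3.986e14 / 8.074847e+06 = 98726328.8085
Step 2: v_esc = sqrt(98726328.8085) = 9936.1 m/s

9936.1


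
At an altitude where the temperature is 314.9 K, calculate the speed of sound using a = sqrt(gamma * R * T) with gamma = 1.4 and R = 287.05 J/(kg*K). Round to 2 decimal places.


Step 1: gamma * R * T = 1.4 * 287.05 * 314.9 = 126548.863
Step 2: a = sqrt(126548.863) = 355.74 m/s

355.74


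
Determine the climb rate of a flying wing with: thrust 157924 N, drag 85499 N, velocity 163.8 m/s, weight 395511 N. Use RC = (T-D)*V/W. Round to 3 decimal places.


Step 1: Excess thrust = T - D = 157924 - 85499 = 72425 N
Step 2: Excess power = 72425 * 163.8 = 11863215.0 W
Step 3: RC = 11863215.0 / 395511 = 29.995 m/s

29.995


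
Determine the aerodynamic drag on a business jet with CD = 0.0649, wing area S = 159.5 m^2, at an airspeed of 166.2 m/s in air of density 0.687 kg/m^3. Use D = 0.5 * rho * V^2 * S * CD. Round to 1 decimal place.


Step 1: Dynamic pressure q = 0.5 * 0.687 * 166.2^2 = 9488.3081 Pa
Step 2: Drag D = q * S * CD = 9488.3081 * 159.5 * 0.0649
Step 3: D = 98218.7 N

98218.7


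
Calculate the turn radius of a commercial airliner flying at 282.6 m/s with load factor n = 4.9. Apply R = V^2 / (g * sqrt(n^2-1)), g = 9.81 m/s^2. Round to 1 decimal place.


Step 1: V^2 = 282.6^2 = 79862.76
Step 2: n^2 - 1 = 4.9^2 - 1 = 23.01
Step 3: sqrt(23.01) = 4.796874
Step 4: R = 79862.76 / (9.81 * 4.796874) = 1697.1 m

1697.1


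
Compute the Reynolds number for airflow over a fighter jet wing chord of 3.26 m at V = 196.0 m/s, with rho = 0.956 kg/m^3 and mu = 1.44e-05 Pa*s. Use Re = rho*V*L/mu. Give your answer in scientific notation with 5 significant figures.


Step 1: Numerator = rho * V * L = 0.956 * 196.0 * 3.26 = 610.84576
Step 2: Re = 610.84576 / 1.44e-05
Step 3: Re = 4.2420e+07

4.2420e+07


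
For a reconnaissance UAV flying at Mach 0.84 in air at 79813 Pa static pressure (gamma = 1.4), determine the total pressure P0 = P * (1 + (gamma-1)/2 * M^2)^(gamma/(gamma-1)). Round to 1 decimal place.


Step 1: (gamma-1)/2 * M^2 = 0.2 * 0.7056 = 0.14112
Step 2: 1 + 0.14112 = 1.14112
Step 3: Exponent gamma/(gamma-1) = 3.5
Step 4: P0 = 79813 * 1.14112^3.5 = 126687.3 Pa

126687.3


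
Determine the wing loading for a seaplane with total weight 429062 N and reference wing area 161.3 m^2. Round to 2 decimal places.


Step 1: Wing loading = W / S = 429062 / 161.3
Step 2: Wing loading = 2660.02 N/m^2

2660.02


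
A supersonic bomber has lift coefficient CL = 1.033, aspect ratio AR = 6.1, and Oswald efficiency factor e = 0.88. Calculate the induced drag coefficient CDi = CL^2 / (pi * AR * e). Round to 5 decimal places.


Step 1: CL^2 = 1.033^2 = 1.067089
Step 2: pi * AR * e = 3.14159 * 6.1 * 0.88 = 16.864069
Step 3: CDi = 1.067089 / 16.864069 = 0.06328

0.06328


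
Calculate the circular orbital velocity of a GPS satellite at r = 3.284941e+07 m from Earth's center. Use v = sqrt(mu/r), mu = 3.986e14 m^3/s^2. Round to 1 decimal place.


Step 1: mu / r = 3.986e14 / 3.284941e+07 = 12134160.096
Step 2: v = sqrt(12134160.096) = 3483.4 m/s

3483.4


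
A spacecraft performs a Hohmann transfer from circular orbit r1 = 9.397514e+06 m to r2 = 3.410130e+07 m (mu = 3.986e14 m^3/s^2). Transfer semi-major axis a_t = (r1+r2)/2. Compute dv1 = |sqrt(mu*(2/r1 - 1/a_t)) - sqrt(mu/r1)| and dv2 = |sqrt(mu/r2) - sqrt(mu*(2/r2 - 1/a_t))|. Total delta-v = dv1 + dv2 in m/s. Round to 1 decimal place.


Step 1: Transfer semi-major axis a_t = (9.397514e+06 + 3.410130e+07) / 2 = 2.174941e+07 m
Step 2: v1 (circular at r1) = sqrt(mu/r1) = 6512.72 m/s
Step 3: v_t1 = sqrt(mu*(2/r1 - 1/a_t)) = 8155.0 m/s
Step 4: dv1 = |8155.0 - 6512.72| = 1642.28 m/s
Step 5: v2 (circular at r2) = 3418.87 m/s, v_t2 = 2247.33 m/s
Step 6: dv2 = |3418.87 - 2247.33| = 1171.55 m/s
Step 7: Total delta-v = 1642.28 + 1171.55 = 2813.8 m/s

2813.8


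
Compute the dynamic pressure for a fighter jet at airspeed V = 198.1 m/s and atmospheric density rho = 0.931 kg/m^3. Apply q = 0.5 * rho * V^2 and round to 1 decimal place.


Step 1: V^2 = 198.1^2 = 39243.61
Step 2: q = 0.5 * 0.931 * 39243.61
Step 3: q = 18267.9 Pa

18267.9


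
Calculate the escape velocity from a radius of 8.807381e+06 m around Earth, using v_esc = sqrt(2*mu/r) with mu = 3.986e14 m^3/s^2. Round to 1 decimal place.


Step 1: 2*mu/r = 2 * 3.986e14 / 8.807381e+06 = 90514989.6433
Step 2: v_esc = sqrt(90514989.6433) = 9513.9 m/s

9513.9


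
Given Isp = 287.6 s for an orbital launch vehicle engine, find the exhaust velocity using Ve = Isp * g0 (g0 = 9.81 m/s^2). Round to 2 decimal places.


Step 1: Ve = Isp * g0 = 287.6 * 9.81
Step 2: Ve = 2821.36 m/s

2821.36


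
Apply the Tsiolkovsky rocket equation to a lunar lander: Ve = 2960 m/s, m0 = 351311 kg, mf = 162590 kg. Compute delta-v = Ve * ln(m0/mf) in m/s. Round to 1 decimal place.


Step 1: Mass ratio m0/mf = 351311 / 162590 = 2.160717
Step 2: ln(2.160717) = 0.77044
Step 3: delta-v = 2960 * 0.77044 = 2280.5 m/s

2280.5


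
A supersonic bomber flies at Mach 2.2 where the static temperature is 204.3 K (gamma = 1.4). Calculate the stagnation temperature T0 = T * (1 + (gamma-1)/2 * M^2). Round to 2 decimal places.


Step 1: (gamma-1)/2 = 0.2
Step 2: M^2 = 4.84
Step 3: 1 + 0.2 * 4.84 = 1.968
Step 4: T0 = 204.3 * 1.968 = 402.06 K

402.06


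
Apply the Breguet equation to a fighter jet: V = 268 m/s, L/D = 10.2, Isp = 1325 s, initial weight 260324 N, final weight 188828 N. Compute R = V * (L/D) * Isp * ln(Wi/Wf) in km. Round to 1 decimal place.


Step 1: Coefficient = V * (L/D) * Isp = 268 * 10.2 * 1325 = 3622020.0 m
Step 2: Wi/Wf = 260324 / 188828 = 1.37863
Step 3: ln(1.37863) = 0.32109
Step 4: R = 3622020.0 * 0.32109 = 1162996.1 m = 1163.0 km

1163.0


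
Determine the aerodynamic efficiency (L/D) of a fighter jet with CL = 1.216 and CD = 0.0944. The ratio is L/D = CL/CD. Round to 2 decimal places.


Step 1: L/D = CL / CD = 1.216 / 0.0944
Step 2: L/D = 12.88

12.88


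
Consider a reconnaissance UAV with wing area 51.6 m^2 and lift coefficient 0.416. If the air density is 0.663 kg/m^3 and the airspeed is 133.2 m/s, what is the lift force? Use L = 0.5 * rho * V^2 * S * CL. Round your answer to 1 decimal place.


Step 1: Calculate dynamic pressure q = 0.5 * 0.663 * 133.2^2 = 0.5 * 0.663 * 17742.24 = 5881.5526 Pa
Step 2: Multiply by wing area and lift coefficient: L = 5881.5526 * 51.6 * 0.416
Step 3: L = 303488.1121 * 0.416 = 126251.1 N

126251.1


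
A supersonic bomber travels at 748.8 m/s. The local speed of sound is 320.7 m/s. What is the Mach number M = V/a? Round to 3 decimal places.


Step 1: M = V / a = 748.8 / 320.7
Step 2: M = 2.335

2.335


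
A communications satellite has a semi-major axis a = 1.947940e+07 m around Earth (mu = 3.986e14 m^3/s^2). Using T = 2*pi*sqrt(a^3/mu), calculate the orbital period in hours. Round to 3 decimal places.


Step 1: a^3 / mu = 7.391400e+21 / 3.986e14 = 1.854340e+07
Step 2: sqrt(1.854340e+07) = 4306.2052 s
Step 3: T = 2*pi * 4306.2052 = 27056.68 s
Step 4: T in hours = 27056.68 / 3600 = 7.516 hours

7.516


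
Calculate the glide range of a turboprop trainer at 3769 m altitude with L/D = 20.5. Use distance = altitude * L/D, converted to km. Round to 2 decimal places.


Step 1: Glide distance = altitude * L/D = 3769 * 20.5 = 77264.5 m
Step 2: Convert to km: 77264.5 / 1000 = 77.26 km

77.26


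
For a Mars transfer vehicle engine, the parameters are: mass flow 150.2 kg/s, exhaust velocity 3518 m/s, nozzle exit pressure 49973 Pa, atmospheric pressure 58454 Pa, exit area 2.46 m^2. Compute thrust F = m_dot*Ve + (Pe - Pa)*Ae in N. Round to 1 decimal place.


Step 1: Momentum thrust = m_dot * Ve = 150.2 * 3518 = 528403.6 N
Step 2: Pressure thrust = (Pe - Pa) * Ae = (49973 - 58454) * 2.46 = -20863.26 N
Step 3: Total thrust F = 528403.6 + -20863.26 = 507540.3 N

507540.3


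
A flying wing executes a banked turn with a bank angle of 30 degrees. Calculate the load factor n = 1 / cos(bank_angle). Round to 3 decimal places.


Step 1: Convert 30 degrees to radians = 0.523599
Step 2: cos(30 deg) = 0.866025
Step 3: n = 1 / 0.866025 = 1.155

1.155


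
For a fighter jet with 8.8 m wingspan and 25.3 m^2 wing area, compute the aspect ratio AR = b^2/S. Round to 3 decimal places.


Step 1: b^2 = 8.8^2 = 77.44
Step 2: AR = 77.44 / 25.3 = 3.061

3.061


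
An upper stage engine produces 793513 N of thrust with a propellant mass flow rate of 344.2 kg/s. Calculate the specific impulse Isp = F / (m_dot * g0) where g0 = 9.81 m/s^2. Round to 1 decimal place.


Step 1: m_dot * g0 = 344.2 * 9.81 = 3376.6
Step 2: Isp = 793513 / 3376.6 = 235.0 s

235.0


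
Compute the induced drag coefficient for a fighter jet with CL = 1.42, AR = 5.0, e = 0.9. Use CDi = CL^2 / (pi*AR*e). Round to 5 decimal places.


Step 1: CL^2 = 1.42^2 = 2.0164
Step 2: pi * AR * e = 3.14159 * 5.0 * 0.9 = 14.137167
Step 3: CDi = 2.0164 / 14.137167 = 0.14263

0.14263


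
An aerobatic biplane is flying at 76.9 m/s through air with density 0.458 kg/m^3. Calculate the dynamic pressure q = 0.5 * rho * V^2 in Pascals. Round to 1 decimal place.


Step 1: V^2 = 76.9^2 = 5913.61
Step 2: q = 0.5 * 0.458 * 5913.61
Step 3: q = 1354.2 Pa

1354.2


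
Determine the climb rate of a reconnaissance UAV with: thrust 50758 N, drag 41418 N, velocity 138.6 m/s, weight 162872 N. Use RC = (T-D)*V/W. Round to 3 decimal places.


Step 1: Excess thrust = T - D = 50758 - 41418 = 9340 N
Step 2: Excess power = 9340 * 138.6 = 1294524.0 W
Step 3: RC = 1294524.0 / 162872 = 7.948 m/s

7.948


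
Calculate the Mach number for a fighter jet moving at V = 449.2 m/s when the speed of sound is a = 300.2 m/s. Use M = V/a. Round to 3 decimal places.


Step 1: M = V / a = 449.2 / 300.2
Step 2: M = 1.496

1.496


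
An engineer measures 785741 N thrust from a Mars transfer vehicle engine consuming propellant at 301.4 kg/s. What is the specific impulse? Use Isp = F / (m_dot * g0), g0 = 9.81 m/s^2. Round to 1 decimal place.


Step 1: m_dot * g0 = 301.4 * 9.81 = 2956.73
Step 2: Isp = 785741 / 2956.73 = 265.7 s

265.7


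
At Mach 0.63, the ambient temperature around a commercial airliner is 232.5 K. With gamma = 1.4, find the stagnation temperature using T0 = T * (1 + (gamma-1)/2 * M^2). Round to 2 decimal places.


Step 1: (gamma-1)/2 = 0.2
Step 2: M^2 = 0.3969
Step 3: 1 + 0.2 * 0.3969 = 1.07938
Step 4: T0 = 232.5 * 1.07938 = 250.96 K

250.96


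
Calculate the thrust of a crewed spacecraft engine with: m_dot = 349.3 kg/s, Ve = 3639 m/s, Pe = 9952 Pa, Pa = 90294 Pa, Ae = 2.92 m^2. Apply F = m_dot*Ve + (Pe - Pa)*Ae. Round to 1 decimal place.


Step 1: Momentum thrust = m_dot * Ve = 349.3 * 3639 = 1271102.7 N
Step 2: Pressure thrust = (Pe - Pa) * Ae = (9952 - 90294) * 2.92 = -234598.64 N
Step 3: Total thrust F = 1271102.7 + -234598.64 = 1036504.1 N

1036504.1


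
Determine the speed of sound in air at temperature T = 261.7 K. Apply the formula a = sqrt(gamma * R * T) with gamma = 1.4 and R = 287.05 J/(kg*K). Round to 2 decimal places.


Step 1: gamma * R * T = 1.4 * 287.05 * 261.7 = 105169.379
Step 2: a = sqrt(105169.379) = 324.30 m/s

324.30


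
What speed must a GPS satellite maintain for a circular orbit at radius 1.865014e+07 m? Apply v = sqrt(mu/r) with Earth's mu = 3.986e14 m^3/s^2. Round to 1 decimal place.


Step 1: mu / r = 3.986e14 / 1.865014e+07 = 21372493.7185
Step 2: v = sqrt(21372493.7185) = 4623.0 m/s

4623.0


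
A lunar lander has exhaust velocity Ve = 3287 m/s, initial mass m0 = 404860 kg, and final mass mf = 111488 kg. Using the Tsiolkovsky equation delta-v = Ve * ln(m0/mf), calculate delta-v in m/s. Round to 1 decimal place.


Step 1: Mass ratio m0/mf = 404860 / 111488 = 3.631422
Step 2: ln(3.631422) = 1.289624
Step 3: delta-v = 3287 * 1.289624 = 4239.0 m/s

4239.0


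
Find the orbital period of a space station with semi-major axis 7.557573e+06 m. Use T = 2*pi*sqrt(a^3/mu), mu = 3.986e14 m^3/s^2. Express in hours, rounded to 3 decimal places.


Step 1: a^3 / mu = 4.316652e+20 / 3.986e14 = 1.082953e+06
Step 2: sqrt(1.082953e+06) = 1040.6505 s
Step 3: T = 2*pi * 1040.6505 = 6538.6 s
Step 4: T in hours = 6538.6 / 3600 = 1.816 hours

1.816


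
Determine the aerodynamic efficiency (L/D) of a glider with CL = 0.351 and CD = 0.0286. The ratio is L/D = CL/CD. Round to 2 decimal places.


Step 1: L/D = CL / CD = 0.351 / 0.0286
Step 2: L/D = 12.27

12.27


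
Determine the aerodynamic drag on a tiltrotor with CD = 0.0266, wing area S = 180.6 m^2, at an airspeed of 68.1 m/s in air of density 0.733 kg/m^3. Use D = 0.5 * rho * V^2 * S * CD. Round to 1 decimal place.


Step 1: Dynamic pressure q = 0.5 * 0.733 * 68.1^2 = 1699.6841 Pa
Step 2: Drag D = q * S * CD = 1699.6841 * 180.6 * 0.0266
Step 3: D = 8165.2 N

8165.2


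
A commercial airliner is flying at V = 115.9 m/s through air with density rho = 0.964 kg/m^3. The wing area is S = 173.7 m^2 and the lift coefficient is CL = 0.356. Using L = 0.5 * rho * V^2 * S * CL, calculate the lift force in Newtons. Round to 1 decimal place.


Step 1: Calculate dynamic pressure q = 0.5 * 0.964 * 115.9^2 = 0.5 * 0.964 * 13432.81 = 6474.6144 Pa
Step 2: Multiply by wing area and lift coefficient: L = 6474.6144 * 173.7 * 0.356
Step 3: L = 1124640.5248 * 0.356 = 400372.0 N

400372.0


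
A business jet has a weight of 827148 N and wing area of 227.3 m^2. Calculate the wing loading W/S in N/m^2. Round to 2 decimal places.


Step 1: Wing loading = W / S = 827148 / 227.3
Step 2: Wing loading = 3639.01 N/m^2

3639.01


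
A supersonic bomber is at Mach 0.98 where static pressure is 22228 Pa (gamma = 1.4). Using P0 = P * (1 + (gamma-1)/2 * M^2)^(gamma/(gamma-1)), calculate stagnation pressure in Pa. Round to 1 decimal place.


Step 1: (gamma-1)/2 * M^2 = 0.2 * 0.9604 = 0.19208
Step 2: 1 + 0.19208 = 1.19208
Step 3: Exponent gamma/(gamma-1) = 3.5
Step 4: P0 = 22228 * 1.19208^3.5 = 41112.1 Pa

41112.1


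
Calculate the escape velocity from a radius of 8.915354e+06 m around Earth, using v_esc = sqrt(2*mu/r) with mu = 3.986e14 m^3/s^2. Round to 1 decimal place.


Step 1: 2*mu/r = 2 * 3.986e14 / 8.915354e+06 = 89418771.2569
Step 2: v_esc = sqrt(89418771.2569) = 9456.1 m/s

9456.1


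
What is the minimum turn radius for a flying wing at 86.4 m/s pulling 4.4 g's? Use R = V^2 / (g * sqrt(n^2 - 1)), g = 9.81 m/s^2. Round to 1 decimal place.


Step 1: V^2 = 86.4^2 = 7464.96
Step 2: n^2 - 1 = 4.4^2 - 1 = 18.36
Step 3: sqrt(18.36) = 4.284857
Step 4: R = 7464.96 / (9.81 * 4.284857) = 177.6 m

177.6


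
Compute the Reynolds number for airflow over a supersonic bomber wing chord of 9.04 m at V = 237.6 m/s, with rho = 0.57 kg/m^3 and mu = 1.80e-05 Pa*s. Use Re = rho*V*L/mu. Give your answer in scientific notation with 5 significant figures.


Step 1: Numerator = rho * V * L = 0.57 * 237.6 * 9.04 = 1224.30528
Step 2: Re = 1224.30528 / 1.80e-05
Step 3: Re = 6.8017e+07

6.8017e+07


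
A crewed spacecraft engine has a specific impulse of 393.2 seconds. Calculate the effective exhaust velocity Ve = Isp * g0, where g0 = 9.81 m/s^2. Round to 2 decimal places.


Step 1: Ve = Isp * g0 = 393.2 * 9.81
Step 2: Ve = 3857.29 m/s

3857.29


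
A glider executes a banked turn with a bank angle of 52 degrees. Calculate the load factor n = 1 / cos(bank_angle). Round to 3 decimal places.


Step 1: Convert 52 degrees to radians = 0.907571
Step 2: cos(52 deg) = 0.615661
Step 3: n = 1 / 0.615661 = 1.624

1.624


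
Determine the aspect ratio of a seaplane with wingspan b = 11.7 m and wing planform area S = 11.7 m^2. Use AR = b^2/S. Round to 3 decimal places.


Step 1: b^2 = 11.7^2 = 136.89
Step 2: AR = 136.89 / 11.7 = 11.700

11.700


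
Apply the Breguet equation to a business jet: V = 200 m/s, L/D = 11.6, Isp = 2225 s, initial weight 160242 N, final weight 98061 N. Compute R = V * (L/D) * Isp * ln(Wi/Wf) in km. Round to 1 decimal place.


Step 1: Coefficient = V * (L/D) * Isp = 200 * 11.6 * 2225 = 5162000.0 m
Step 2: Wi/Wf = 160242 / 98061 = 1.634105
Step 3: ln(1.634105) = 0.491095
Step 4: R = 5162000.0 * 0.491095 = 2535034.7 m = 2535.0 km

2535.0


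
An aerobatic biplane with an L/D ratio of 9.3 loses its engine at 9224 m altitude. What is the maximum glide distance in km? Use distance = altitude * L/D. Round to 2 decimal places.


Step 1: Glide distance = altitude * L/D = 9224 * 9.3 = 85783.2 m
Step 2: Convert to km: 85783.2 / 1000 = 85.78 km

85.78


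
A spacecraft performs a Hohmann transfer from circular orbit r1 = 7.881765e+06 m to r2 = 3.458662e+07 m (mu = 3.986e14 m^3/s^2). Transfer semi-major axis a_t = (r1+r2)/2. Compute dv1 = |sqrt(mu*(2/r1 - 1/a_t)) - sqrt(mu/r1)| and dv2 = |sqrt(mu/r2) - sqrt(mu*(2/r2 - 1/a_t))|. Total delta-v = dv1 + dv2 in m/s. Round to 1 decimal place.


Step 1: Transfer semi-major axis a_t = (7.881765e+06 + 3.458662e+07) / 2 = 2.123419e+07 m
Step 2: v1 (circular at r1) = sqrt(mu/r1) = 7111.43 m/s
Step 3: v_t1 = sqrt(mu*(2/r1 - 1/a_t)) = 9075.97 m/s
Step 4: dv1 = |9075.97 - 7111.43| = 1964.54 m/s
Step 5: v2 (circular at r2) = 3394.8 m/s, v_t2 = 2068.28 m/s
Step 6: dv2 = |3394.8 - 2068.28| = 1326.53 m/s
Step 7: Total delta-v = 1964.54 + 1326.53 = 3291.1 m/s

3291.1


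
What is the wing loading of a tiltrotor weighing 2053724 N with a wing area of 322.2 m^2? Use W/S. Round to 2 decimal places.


Step 1: Wing loading = W / S = 2053724 / 322.2
Step 2: Wing loading = 6374.07 N/m^2

6374.07


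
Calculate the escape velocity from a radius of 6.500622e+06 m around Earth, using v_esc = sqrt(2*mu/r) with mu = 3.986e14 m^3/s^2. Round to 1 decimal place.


Step 1: 2*mu/r = 2 * 3.986e14 / 6.500622e+06 = 122634418.6756
Step 2: v_esc = sqrt(122634418.6756) = 11074.0 m/s

11074.0


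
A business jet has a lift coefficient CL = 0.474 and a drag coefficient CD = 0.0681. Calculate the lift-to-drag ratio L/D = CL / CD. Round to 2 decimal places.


Step 1: L/D = CL / CD = 0.474 / 0.0681
Step 2: L/D = 6.96

6.96
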